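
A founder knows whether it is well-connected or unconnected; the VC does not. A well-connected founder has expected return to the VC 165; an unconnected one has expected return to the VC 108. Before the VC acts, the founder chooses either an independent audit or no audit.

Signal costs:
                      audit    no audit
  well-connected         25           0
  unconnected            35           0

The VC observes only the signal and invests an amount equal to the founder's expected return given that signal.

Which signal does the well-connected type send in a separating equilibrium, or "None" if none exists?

Try well-connected → audit, unconnected → no audit:
  Under separation the VC infers type exactly: audit → well-connected (pays 165), no audit → unconnected (pays 108).
  Well-connected: audit gives 165 − 25 = 140; no audit gives 108 − 0 = 108. No deviation. ✓
  Unconnected: no audit gives 108 − 0 = 108; audit gives 165 − 35 = 130. Would deviate. ✗
Try well-connected → no audit, unconnected → audit:
  Under separation the VC infers type exactly: no audit → well-connected (pays 165), audit → unconnected (pays 108).
  Well-connected: no audit gives 165 − 0 = 165; audit gives 108 − 25 = 83. No deviation. ✓
  Unconnected: audit gives 108 − 35 = 73; no audit gives 165 − 0 = 165. Would deviate. ✗
Neither assignment is incentive-compatible.

None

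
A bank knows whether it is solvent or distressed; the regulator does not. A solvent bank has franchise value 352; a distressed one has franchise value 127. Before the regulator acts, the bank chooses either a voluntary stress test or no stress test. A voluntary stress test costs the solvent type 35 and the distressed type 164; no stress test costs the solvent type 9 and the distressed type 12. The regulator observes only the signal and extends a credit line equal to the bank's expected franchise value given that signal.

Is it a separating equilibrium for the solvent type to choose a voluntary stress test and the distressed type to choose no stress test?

No

Under separation the regulator infers type exactly: stress test → solvent (pays 352), no stress test → distressed (pays 127).
Solvent: stress test gives 352 − 35 = 317; no stress test gives 127 − 9 = 118. No deviation. ✓
Distressed: no stress test gives 127 − 12 = 115; stress test gives 352 − 164 = 188. Would deviate. ✗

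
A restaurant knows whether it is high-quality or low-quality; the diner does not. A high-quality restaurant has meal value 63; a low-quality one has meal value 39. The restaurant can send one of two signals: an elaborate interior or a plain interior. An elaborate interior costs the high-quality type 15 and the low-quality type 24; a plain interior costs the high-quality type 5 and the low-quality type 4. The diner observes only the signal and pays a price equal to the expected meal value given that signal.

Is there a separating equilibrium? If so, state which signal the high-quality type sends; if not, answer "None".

Try high-quality → elaborate interior, low-quality → plain interior:
  Under separation the diner infers type exactly: elaborate interior → high-quality (pays 63), plain interior → low-quality (pays 39).
  High-quality: elaborate interior gives 63 − 15 = 48; plain interior gives 39 − 5 = 34. No deviation. ✓
  Low-quality: plain interior gives 39 − 4 = 35; elaborate interior gives 63 − 24 = 39. Would deviate. ✗
Try high-quality → plain interior, low-quality → elaborate interior:
  Under separation the diner infers type exactly: plain interior → high-quality (pays 63), elaborate interior → low-quality (pays 39).
  High-quality: plain interior gives 63 − 5 = 58; elaborate interior gives 39 − 15 = 24. No deviation. ✓
  Low-quality: elaborate interior gives 39 − 24 = 15; plain interior gives 63 − 4 = 59. Would deviate. ✗
Neither assignment is incentive-compatible.

None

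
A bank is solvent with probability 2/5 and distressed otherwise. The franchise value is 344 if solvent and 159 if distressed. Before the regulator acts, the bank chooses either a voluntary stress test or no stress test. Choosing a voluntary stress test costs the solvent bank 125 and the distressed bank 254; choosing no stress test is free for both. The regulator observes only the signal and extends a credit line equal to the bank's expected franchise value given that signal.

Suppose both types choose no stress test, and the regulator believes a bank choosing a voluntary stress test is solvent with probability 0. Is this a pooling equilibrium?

At the pooled signal (no stress test) the regulator holds the prior 2/5 and pays 2/5·344 + 3/5·159 = 233. Off-path (stress test) belief 0 gives 0·344 + 1·159 = 159.
Solvent: no stress test gives 233 − 0 = 233; stress test gives 159 − 125 = 34. Stays. ✓
Distressed: no stress test gives 233 − 0 = 233; stress test gives 159 − 254 = -95. Stays. ✓

Yes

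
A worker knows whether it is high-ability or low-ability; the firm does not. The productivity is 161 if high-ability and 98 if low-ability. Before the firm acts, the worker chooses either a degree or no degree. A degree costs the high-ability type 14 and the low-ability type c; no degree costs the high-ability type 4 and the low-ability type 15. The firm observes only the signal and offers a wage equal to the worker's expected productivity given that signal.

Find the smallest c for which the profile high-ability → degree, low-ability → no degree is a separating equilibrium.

78

Under separation: degree → high-ability (pays 161); no degree → low-ability (pays 98).
High-ability: 161 − 14 = 147 ≥ 98 − 4 = 94. Holds regardless of c. ✓
Low-ability: 98 − 15 ≥ 161 − c, so c ≥ 161 − 83 = 78.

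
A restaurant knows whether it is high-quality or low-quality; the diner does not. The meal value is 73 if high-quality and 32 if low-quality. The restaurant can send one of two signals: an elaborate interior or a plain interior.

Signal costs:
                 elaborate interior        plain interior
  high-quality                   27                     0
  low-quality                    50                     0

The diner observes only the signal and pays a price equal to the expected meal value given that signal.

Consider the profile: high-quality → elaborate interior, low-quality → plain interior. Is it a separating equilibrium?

If types separate, elaborate interior earns payment 73 and plain interior earns 32.
High-quality: elaborate interior gives 73 − 27 = 46; plain interior gives 32 − 0 = 32. No deviation. ✓
Low-quality: plain interior gives 32 − 0 = 32; elaborate interior gives 73 − 50 = 23. No deviation. ✓
Neither type gains from mimicking the other.

Yes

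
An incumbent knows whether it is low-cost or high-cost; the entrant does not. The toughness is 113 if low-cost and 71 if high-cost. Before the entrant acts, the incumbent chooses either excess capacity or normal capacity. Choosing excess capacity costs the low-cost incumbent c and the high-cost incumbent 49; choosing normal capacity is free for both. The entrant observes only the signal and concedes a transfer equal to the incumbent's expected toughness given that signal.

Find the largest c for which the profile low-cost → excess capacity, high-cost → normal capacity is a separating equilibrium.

Under separation: excess capacity → low-cost (pays 113); normal capacity → high-cost (pays 71).
High-cost: 71 − 0 = 71 ≥ 113 − 49 = 64. Holds regardless of c. ✓
Low-cost: 113 − c ≥ 71 − 0, so c ≤ 113 − 71 = 42.

42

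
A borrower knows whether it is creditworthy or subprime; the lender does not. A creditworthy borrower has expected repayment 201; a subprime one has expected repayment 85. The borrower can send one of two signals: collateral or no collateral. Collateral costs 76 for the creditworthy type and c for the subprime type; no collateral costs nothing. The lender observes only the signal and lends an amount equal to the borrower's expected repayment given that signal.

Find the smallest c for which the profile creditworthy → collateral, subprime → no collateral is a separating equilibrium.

Under separation: collateral → creditworthy (pays 201); no collateral → subprime (pays 85).
Creditworthy: 201 − 76 = 125 ≥ 85 − 0 = 85. Holds regardless of c. ✓
Subprime: 85 − 0 ≥ 201 − c, so c ≥ 201 − 85 = 116.

116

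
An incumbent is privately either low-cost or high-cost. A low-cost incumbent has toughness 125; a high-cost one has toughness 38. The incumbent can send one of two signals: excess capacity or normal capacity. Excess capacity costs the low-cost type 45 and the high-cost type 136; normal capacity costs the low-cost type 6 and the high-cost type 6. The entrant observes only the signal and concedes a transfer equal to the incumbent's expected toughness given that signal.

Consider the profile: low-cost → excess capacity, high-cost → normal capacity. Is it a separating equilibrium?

Yes

If types separate, excess capacity earns payment 125 and normal capacity earns 38.
Low-cost: excess capacity gives 125 − 45 = 80; normal capacity gives 38 − 6 = 32. No deviation. ✓
High-cost: normal capacity gives 38 − 6 = 32; excess capacity gives 125 − 136 = -11. No deviation. ✓
Neither type gains from mimicking the other.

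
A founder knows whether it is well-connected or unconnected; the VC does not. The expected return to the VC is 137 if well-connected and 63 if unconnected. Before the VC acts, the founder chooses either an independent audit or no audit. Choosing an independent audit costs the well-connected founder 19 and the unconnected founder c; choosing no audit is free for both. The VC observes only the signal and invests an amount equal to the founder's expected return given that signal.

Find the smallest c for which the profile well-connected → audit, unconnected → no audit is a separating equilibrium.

Under separation: audit → well-connected (pays 137); no audit → unconnected (pays 63).
Well-connected: 137 − 19 = 118 ≥ 63 − 0 = 63. Holds regardless of c. ✓
Unconnected: 63 − 0 ≥ 137 − c, so c ≥ 137 − 63 = 74.

74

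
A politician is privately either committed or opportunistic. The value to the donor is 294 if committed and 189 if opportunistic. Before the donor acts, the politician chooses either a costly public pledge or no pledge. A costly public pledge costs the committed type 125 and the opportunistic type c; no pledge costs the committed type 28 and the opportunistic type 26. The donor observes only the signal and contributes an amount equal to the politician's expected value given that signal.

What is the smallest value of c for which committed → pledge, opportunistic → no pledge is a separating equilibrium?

Under separation: pledge → committed (pays 294); no pledge → opportunistic (pays 189).
Committed: 294 − 125 = 169 ≥ 189 − 28 = 161. Holds regardless of c. ✓
Opportunistic: 189 − 26 ≥ 294 − c, so c ≥ 294 − 163 = 131.

131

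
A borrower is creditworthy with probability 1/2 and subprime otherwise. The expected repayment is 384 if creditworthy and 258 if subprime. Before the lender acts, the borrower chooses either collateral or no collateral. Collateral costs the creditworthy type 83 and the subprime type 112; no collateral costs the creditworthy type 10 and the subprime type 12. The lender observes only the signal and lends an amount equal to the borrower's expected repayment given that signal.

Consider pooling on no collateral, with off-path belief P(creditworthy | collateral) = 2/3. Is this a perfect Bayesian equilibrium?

Yes

On the equilibrium path (no collateral) the lender holds the prior 1/2 and pays 1/2·384 + 1/2·258 = 321. Off-path (collateral) belief 2/3 gives 2/3·384 + 1/3·258 = 342.
Creditworthy: no collateral gives 321 − 10 = 311; collateral gives 342 − 83 = 259. Stays. ✓
Subprime: no collateral gives 321 − 12 = 309; collateral gives 342 − 112 = 230. Stays. ✓
Beliefs are Bayes-consistent on-path and both types best-respond.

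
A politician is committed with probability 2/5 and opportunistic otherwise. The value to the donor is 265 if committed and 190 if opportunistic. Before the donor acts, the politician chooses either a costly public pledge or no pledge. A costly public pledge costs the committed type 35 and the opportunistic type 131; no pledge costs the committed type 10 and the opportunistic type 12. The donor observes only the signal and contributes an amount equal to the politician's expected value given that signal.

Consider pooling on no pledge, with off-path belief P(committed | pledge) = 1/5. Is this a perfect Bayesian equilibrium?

At the pooled signal (no pledge) the donor holds the prior 2/5 and pays 2/5·265 + 3/5·190 = 220. Off-path (pledge) belief 1/5 gives 1/5·265 + 4/5·190 = 205.
Committed: no pledge gives 220 − 10 = 210; pledge gives 205 − 35 = 170. Stays. ✓
Opportunistic: no pledge gives 220 − 12 = 208; pledge gives 205 − 131 = 74. Stays. ✓

Yes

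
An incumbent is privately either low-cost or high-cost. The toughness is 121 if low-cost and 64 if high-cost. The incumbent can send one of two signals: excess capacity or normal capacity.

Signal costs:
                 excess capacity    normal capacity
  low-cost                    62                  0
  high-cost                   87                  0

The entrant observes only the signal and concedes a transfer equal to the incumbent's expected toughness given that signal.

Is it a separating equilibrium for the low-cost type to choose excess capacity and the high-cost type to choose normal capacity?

No

If types separate, excess capacity earns payment 121 and normal capacity earns 64.
Low-cost: excess capacity gives 121 − 62 = 59; normal capacity gives 64 − 0 = 64. Would deviate. ✗
High-cost: normal capacity gives 64 − 0 = 64; excess capacity gives 121 − 87 = 34. No deviation. ✓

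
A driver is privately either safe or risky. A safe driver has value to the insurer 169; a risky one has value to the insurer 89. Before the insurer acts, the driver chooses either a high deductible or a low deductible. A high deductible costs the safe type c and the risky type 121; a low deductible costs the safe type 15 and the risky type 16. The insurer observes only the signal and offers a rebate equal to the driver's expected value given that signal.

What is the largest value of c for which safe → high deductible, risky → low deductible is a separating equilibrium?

95

Under separation: high deductible → safe (pays 169); low deductible → risky (pays 89).
Risky: 89 − 16 = 73 ≥ 169 − 121 = 48. Holds regardless of c. ✓
Safe: 169 − c ≥ 89 − 15, so c ≤ 169 − 74 = 95.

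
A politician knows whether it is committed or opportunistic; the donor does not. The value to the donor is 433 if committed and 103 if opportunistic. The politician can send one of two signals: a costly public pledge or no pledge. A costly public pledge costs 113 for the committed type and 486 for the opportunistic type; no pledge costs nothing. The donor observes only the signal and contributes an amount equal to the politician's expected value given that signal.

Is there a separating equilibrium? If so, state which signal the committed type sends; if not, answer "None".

pledge

Try committed → pledge, opportunistic → no pledge:
  If types separate, pledge earns payment 433 and no pledge earns 103.
  Committed: pledge gives 433 − 113 = 320; no pledge gives 103 − 0 = 103. No deviation. ✓
  Opportunistic: no pledge gives 103 − 0 = 103; pledge gives 433 − 486 = -53. No deviation. ✓
Both hold — the committed type sends pledge.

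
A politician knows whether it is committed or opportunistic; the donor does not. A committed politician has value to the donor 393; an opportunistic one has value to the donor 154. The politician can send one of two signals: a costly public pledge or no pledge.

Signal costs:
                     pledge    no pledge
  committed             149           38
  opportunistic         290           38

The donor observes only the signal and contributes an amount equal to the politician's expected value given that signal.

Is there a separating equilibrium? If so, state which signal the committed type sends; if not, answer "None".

Try committed → pledge, opportunistic → no pledge:
  If types separate, pledge earns payment 393 and no pledge earns 154.
  Committed: pledge gives 393 − 149 = 244; no pledge gives 154 − 38 = 116. No deviation. ✓
  Opportunistic: no pledge gives 154 − 38 = 116; pledge gives 393 − 290 = 103. No deviation. ✓
Both hold — the committed type sends pledge.

pledge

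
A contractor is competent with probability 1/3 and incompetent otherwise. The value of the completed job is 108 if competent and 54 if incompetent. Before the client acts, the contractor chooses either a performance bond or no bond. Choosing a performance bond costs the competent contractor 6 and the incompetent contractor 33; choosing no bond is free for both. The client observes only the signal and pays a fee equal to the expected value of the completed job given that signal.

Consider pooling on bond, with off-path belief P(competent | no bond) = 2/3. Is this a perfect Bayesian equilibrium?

No

On the equilibrium path (bond) the client holds the prior 1/3 and pays 1/3·108 + 2/3·54 = 72. Off-path (no bond) belief 2/3 gives 2/3·108 + 1/3·54 = 90.
Competent: bond gives 72 − 6 = 66; no bond gives 90 − 0 = 90. Deviates. ✗
Incompetent: bond gives 72 − 33 = 39; no bond gives 90 − 0 = 90. Deviates. ✗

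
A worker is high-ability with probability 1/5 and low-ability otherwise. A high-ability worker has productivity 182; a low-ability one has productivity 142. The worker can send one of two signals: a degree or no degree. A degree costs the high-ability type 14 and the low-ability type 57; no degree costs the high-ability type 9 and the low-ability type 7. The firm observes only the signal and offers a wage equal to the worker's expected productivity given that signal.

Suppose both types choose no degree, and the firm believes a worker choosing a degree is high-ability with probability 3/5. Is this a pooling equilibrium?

No

At the pooled signal (no degree) the firm holds the prior 1/5 and pays 1/5·182 + 4/5·142 = 150. Off-path (degree) belief 3/5 gives 3/5·182 + 2/5·142 = 166.
High-ability: no degree gives 150 − 9 = 141; degree gives 166 − 14 = 152. Deviates. ✗
Low-ability: no degree gives 150 − 7 = 143; degree gives 166 − 57 = 109. Stays. ✓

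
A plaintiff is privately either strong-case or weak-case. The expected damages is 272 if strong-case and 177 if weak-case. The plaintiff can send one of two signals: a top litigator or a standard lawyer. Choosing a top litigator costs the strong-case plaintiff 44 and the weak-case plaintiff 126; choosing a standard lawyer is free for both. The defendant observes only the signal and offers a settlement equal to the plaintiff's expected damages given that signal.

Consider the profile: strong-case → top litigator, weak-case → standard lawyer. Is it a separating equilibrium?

Yes

If types separate, top litigator earns payment 272 and standard lawyer earns 177.
Strong-case: top litigator gives 272 − 44 = 228; standard lawyer gives 177 − 0 = 177. No deviation. ✓
Weak-case: standard lawyer gives 177 − 0 = 177; top litigator gives 272 − 126 = 146. No deviation. ✓
Neither type gains from mimicking the other.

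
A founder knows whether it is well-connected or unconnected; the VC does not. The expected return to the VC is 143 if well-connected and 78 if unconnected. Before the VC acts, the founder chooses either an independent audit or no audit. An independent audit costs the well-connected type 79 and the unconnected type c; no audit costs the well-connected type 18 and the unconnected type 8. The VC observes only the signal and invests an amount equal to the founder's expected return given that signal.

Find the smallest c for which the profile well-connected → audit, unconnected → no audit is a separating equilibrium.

73

Under separation: audit → well-connected (pays 143); no audit → unconnected (pays 78).
Well-connected: 143 − 79 = 64 ≥ 78 − 18 = 60. Holds regardless of c. ✓
Unconnected: 78 − 8 ≥ 143 − c, so c ≥ 143 − 70 = 73.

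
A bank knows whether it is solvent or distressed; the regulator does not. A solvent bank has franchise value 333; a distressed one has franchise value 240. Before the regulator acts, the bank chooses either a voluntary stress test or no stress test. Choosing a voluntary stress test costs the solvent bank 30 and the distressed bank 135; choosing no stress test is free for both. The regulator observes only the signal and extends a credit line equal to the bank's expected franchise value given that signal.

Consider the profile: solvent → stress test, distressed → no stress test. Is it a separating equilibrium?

Under separation the regulator infers type exactly: stress test → solvent (pays 333), no stress test → distressed (pays 240).
Solvent: stress test gives 333 − 30 = 303; no stress test gives 240 − 0 = 240. No deviation. ✓
Distressed: no stress test gives 240 − 0 = 240; stress test gives 333 − 135 = 198. No deviation. ✓
Both incentive constraints hold.

Yes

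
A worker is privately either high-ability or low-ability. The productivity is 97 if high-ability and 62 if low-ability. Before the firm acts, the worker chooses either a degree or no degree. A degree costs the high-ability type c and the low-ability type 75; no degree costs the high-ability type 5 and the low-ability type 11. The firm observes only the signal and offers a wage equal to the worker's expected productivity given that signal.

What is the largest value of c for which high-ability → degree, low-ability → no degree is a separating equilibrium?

Under separation: degree → high-ability (pays 97); no degree → low-ability (pays 62).
Low-ability: 62 − 11 = 51 ≥ 97 − 75 = 22. Holds regardless of c. ✓
High-ability: 97 − c ≥ 62 − 5, so c ≤ 97 − 57 = 40.

40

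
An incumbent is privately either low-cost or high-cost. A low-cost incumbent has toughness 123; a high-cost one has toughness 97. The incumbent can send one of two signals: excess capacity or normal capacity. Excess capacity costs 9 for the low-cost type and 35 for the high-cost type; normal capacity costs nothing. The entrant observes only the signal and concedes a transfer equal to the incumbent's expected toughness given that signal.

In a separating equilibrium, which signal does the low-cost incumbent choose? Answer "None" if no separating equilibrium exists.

excess capacity

Try low-cost → excess capacity, high-cost → normal capacity:
  If types separate, excess capacity earns payment 123 and normal capacity earns 97.
  Low-cost: excess capacity gives 123 − 9 = 114; normal capacity gives 97 − 0 = 97. No deviation. ✓
  High-cost: normal capacity gives 97 − 0 = 97; excess capacity gives 123 − 35 = 88. No deviation. ✓
Both hold — the low-cost type sends excess capacity.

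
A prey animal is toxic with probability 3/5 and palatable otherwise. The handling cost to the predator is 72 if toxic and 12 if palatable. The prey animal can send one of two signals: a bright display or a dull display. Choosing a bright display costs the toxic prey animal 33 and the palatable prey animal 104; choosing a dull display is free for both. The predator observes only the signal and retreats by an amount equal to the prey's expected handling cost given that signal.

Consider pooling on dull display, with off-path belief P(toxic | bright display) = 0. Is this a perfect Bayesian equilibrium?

At the pooled signal (dull display) the predator holds the prior 3/5 and pays 3/5·72 + 2/5·12 = 48. Off-path (bright display) belief 0 gives 0·72 + 1·12 = 12.
Toxic: dull display gives 48 − 0 = 48; bright display gives 12 − 33 = -21. Stays. ✓
Palatable: dull display gives 48 − 0 = 48; bright display gives 12 − 104 = -92. Stays. ✓

Yes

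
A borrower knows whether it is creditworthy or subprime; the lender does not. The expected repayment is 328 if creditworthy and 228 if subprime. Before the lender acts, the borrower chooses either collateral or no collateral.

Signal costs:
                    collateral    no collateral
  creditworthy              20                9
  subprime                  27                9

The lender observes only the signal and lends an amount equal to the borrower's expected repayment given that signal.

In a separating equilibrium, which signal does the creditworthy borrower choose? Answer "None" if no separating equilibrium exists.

Try creditworthy → collateral, subprime → no collateral:
  If types separate, collateral earns payment 328 and no collateral earns 228.
  Creditworthy: collateral gives 328 − 20 = 308; no collateral gives 228 − 9 = 219. No deviation. ✓
  Subprime: no collateral gives 228 − 9 = 219; collateral gives 328 − 27 = 301. Would deviate. ✗
Try creditworthy → no collateral, subprime → collateral:
  If types separate, no collateral earns payment 328 and collateral earns 228.
  Creditworthy: no collateral gives 328 − 9 = 319; collateral gives 228 − 20 = 208. No deviation. ✓
  Subprime: collateral gives 228 − 27 = 201; no collateral gives 328 − 9 = 319. Would deviate. ✗
Neither assignment is incentive-compatible.

None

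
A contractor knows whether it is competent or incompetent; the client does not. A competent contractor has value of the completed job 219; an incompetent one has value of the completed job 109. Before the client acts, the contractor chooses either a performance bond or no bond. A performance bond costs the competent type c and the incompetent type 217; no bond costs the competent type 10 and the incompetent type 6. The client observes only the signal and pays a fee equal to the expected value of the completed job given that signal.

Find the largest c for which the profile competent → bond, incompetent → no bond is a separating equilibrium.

120

Under separation: bond → competent (pays 219); no bond → incompetent (pays 109).
Incompetent: 109 − 6 = 103 ≥ 219 − 217 = 2. Holds regardless of c. ✓
Competent: 219 − c ≥ 109 − 10, so c ≤ 219 − 99 = 120.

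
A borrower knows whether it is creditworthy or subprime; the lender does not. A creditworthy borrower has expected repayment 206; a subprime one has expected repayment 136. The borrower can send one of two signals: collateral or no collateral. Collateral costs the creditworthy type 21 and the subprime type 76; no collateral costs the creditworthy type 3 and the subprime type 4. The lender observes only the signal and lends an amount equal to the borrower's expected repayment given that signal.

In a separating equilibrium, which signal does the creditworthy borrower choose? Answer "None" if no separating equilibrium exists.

collateral

Try creditworthy → collateral, subprime → no collateral:
  If types separate, collateral earns payment 206 and no collateral earns 136.
  Creditworthy: collateral gives 206 − 21 = 185; no collateral gives 136 − 3 = 133. No deviation. ✓
  Subprime: no collateral gives 136 − 4 = 132; collateral gives 206 − 76 = 130. No deviation. ✓
Both hold — the creditworthy type sends collateral.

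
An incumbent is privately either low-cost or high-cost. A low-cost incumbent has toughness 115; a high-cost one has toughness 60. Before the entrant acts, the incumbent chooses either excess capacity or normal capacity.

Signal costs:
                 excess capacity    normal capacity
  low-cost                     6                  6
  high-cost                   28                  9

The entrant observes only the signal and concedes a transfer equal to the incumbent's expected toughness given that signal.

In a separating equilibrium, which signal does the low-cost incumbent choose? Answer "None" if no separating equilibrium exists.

Try low-cost → excess capacity, high-cost → normal capacity:
  If types separate, excess capacity earns payment 115 and normal capacity earns 60.
  Low-cost: excess capacity gives 115 − 6 = 109; normal capacity gives 60 − 6 = 54. No deviation. ✓
  High-cost: normal capacity gives 60 − 9 = 51; excess capacity gives 115 − 28 = 87. Would deviate. ✗
Try low-cost → normal capacity, high-cost → excess capacity:
  If types separate, normal capacity earns payment 115 and excess capacity earns 60.
  Low-cost: normal capacity gives 115 − 6 = 109; excess capacity gives 60 − 6 = 54. No deviation. ✓
  High-cost: excess capacity gives 60 − 28 = 32; normal capacity gives 115 − 9 = 106. Would deviate. ✗
Neither assignment is incentive-compatible.

None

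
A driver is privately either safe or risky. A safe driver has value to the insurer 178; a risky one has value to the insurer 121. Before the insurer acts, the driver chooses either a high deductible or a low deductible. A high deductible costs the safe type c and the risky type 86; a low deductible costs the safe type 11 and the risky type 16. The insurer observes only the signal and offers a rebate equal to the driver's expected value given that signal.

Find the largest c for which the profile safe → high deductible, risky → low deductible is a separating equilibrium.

Under separation: high deductible → safe (pays 178); low deductible → risky (pays 121).
Risky: 121 − 16 = 105 ≥ 178 − 86 = 92. Holds regardless of c. ✓
Safe: 178 − c ≥ 121 − 11, so c ≤ 178 − 110 = 68.

68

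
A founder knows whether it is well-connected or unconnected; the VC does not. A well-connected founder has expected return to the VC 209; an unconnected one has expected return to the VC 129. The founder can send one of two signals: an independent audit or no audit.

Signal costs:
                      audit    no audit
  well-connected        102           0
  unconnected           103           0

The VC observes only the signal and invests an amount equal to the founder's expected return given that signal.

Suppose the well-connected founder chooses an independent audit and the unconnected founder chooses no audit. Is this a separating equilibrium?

Under separation the VC infers type exactly: audit → well-connected (pays 209), no audit → unconnected (pays 129).
Well-connected: audit gives 209 − 102 = 107; no audit gives 129 − 0 = 129. Would deviate. ✗
Unconnected: no audit gives 129 − 0 = 129; audit gives 209 − 103 = 106. No deviation. ✓

No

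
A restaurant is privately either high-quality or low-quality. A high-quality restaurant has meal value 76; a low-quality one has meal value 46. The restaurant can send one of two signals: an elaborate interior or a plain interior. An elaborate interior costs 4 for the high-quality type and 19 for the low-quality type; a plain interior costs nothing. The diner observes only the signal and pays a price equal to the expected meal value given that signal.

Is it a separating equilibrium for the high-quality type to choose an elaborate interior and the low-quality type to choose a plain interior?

Under separation the diner infers type exactly: elaborate interior → high-quality (pays 76), plain interior → low-quality (pays 46).
High-quality: elaborate interior gives 76 − 4 = 72; plain interior gives 46 − 0 = 46. No deviation. ✓
Low-quality: plain interior gives 46 − 0 = 46; elaborate interior gives 76 − 19 = 57. Would deviate. ✗

No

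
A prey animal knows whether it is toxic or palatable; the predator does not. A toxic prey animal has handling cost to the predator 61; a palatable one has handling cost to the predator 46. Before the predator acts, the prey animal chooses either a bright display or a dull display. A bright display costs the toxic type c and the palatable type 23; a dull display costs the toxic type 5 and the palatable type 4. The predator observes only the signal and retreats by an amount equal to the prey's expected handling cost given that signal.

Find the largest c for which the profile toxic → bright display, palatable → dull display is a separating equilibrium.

Under separation: bright display → toxic (pays 61); dull display → palatable (pays 46).
Palatable: 46 − 4 = 42 ≥ 61 − 23 = 38. Holds regardless of c. ✓
Toxic: 61 − c ≥ 46 − 5, so c ≤ 61 − 41 = 20.

20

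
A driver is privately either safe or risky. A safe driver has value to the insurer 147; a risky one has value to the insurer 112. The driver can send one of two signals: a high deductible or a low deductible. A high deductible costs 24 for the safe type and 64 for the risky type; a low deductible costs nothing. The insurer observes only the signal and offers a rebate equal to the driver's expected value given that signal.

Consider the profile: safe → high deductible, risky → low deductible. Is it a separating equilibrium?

Yes

Under separation the insurer infers type exactly: high deductible → safe (pays 147), low deductible → risky (pays 112).
Safe: high deductible gives 147 − 24 = 123; low deductible gives 112 − 0 = 112. No deviation. ✓
Risky: low deductible gives 112 − 0 = 112; high deductible gives 147 − 64 = 83. No deviation. ✓
Neither type gains from mimicking the other.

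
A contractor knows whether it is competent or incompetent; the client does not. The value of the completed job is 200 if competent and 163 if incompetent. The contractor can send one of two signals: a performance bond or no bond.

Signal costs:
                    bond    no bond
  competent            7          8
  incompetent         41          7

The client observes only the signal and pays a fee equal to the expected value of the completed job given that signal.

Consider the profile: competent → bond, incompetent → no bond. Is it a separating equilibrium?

If types separate, bond earns payment 200 and no bond earns 163.
Competent: bond gives 200 − 7 = 193; no bond gives 163 − 8 = 155. No deviation. ✓
Incompetent: no bond gives 163 − 7 = 156; bond gives 200 − 41 = 159. Would deviate. ✗

No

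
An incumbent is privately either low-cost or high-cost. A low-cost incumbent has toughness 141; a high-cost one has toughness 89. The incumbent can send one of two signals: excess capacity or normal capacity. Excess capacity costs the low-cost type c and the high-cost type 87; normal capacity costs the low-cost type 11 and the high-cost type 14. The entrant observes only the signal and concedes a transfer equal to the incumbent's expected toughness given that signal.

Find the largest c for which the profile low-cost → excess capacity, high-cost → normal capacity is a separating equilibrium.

63

Under separation: excess capacity → low-cost (pays 141); normal capacity → high-cost (pays 89).
High-cost: 89 − 14 = 75 ≥ 141 − 87 = 54. Holds regardless of c. ✓
Low-cost: 141 − c ≥ 89 − 11, so c ≤ 141 − 78 = 63.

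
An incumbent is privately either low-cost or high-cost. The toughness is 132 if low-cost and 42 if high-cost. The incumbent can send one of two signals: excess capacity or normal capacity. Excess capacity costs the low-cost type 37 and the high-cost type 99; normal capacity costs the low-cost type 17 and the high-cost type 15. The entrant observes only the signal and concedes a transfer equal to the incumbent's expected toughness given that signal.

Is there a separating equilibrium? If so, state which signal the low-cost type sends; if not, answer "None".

Try low-cost → excess capacity, high-cost → normal capacity:
  If types separate, excess capacity earns payment 132 and normal capacity earns 42.
  Low-cost: excess capacity gives 132 − 37 = 95; normal capacity gives 42 − 17 = 25. No deviation. ✓
  High-cost: normal capacity gives 42 − 15 = 27; excess capacity gives 132 − 99 = 33. Would deviate. ✗
Try low-cost → normal capacity, high-cost → excess capacity:
  If types separate, normal capacity earns payment 132 and excess capacity earns 42.
  Low-cost: normal capacity gives 132 − 17 = 115; excess capacity gives 42 − 37 = 5. No deviation. ✓
  High-cost: excess capacity gives 42 − 99 = -57; normal capacity gives 132 − 15 = 117. Would deviate. ✗
Neither assignment is incentive-compatible.

None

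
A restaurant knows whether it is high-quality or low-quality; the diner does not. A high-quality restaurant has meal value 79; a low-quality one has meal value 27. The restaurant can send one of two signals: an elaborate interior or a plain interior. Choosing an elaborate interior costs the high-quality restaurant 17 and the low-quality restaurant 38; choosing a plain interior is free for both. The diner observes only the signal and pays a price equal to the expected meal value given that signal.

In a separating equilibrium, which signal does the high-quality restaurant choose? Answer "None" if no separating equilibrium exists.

None

Try high-quality → elaborate interior, low-quality → plain interior:
  Under separation the diner infers type exactly: elaborate interior → high-quality (pays 79), plain interior → low-quality (pays 27).
  High-quality: elaborate interior gives 79 − 17 = 62; plain interior gives 27 − 0 = 27. No deviation. ✓
  Low-quality: plain interior gives 27 − 0 = 27; elaborate interior gives 79 − 38 = 41. Would deviate. ✗
Try high-quality → plain interior, low-quality → elaborate interior:
  Under separation the diner infers type exactly: plain interior → high-quality (pays 79), elaborate interior → low-quality (pays 27).
  High-quality: plain interior gives 79 − 0 = 79; elaborate interior gives 27 − 17 = 10. No deviation. ✓
  Low-quality: elaborate interior gives 27 − 38 = -11; plain interior gives 79 − 0 = 79. Would deviate. ✗
Neither assignment is incentive-compatible.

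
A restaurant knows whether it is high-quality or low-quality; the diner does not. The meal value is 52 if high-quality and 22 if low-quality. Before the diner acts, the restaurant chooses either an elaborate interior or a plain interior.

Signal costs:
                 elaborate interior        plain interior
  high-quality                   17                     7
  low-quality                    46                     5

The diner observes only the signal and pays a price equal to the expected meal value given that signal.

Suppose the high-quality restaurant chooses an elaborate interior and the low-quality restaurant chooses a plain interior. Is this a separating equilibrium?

Under separation the diner infers type exactly: elaborate interior → high-quality (pays 52), plain interior → low-quality (pays 22).
High-quality: elaborate interior gives 52 − 17 = 35; plain interior gives 22 − 7 = 15. No deviation. ✓
Low-quality: plain interior gives 22 − 5 = 17; elaborate interior gives 52 − 46 = 6. No deviation. ✓
Both incentive constraints hold.

Yes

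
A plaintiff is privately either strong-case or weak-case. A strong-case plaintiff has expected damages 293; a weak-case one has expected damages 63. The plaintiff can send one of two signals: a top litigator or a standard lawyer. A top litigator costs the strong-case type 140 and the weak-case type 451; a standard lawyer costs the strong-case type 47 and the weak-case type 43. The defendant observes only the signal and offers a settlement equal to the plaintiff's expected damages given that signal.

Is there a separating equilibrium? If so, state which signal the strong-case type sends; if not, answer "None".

top litigator

Try strong-case → top litigator, weak-case → standard lawyer:
  If types separate, top litigator earns payment 293 and standard lawyer earns 63.
  Strong-case: top litigator gives 293 − 140 = 153; standard lawyer gives 63 − 47 = 16. No deviation. ✓
  Weak-case: standard lawyer gives 63 − 43 = 20; top litigator gives 293 − 451 = -158. No deviation. ✓
Both hold — the strong-case type sends top litigator.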